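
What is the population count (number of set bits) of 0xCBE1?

0xCBE1 = 1100101111100001
Count the 1s: 1 + 1 + 1 + 1 + 1 + 1 + 1 + 1 + 1 = 9

9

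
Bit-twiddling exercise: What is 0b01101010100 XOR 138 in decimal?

990

a = 1101010100
138 = 0010001010
XOR → 1111011110 = 990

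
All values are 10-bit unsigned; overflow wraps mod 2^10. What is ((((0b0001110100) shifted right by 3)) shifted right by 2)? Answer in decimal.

0b0001110100 = 0001110100
→ shifted right by 3 → 0000001110 = 14
→ shifted right by 2 → 0000000011 = 3

3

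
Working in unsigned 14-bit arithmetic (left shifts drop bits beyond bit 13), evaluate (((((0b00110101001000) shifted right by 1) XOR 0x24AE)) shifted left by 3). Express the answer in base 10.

0b00110101001000 = 00110101001000
→ shifted right by 1 → 00011010100100 = 1700
0x24AE = 10010010101110
→ XOR → 10001000001010 = 8714
→ shifted left by 3 (mod 2^14) → 01000001010000 = 4176

4176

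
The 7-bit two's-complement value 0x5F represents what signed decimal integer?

-33

pattern = 1011111 (MSB is 1 ⇒ negative)
Invert: 0100000, add 1 → 0100001 = 33, so the value is -33.
(Equivalently: 95 - 2^7 = 95 - 128 = -33.)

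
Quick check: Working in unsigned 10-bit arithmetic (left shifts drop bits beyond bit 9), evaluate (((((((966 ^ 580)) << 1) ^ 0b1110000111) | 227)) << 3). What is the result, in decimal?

966 = 1111000110
580 = 1001000100
→ ^ → 0110000010 = 386
→ << 1 (mod 2^10) → 1100000100 = 772
0b1110000111 = 1110000111
→ ^ → 0010000011 = 131
227 = 0011100011
→ | → 0011100011 = 227
→ << 3 (mod 2^10) → 1100011000 = 792

792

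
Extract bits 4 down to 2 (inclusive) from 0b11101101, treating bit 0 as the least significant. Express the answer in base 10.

v = 11101101
Shift right by 2: 111011
Mask low 3 bits: 011 = 3

3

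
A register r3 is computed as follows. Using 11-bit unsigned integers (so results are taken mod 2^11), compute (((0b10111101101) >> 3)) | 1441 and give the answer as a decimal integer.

1469

0b10111101101 = 10111101101
→ >> 3 → 00010111101 = 189
1441 = 10110100001
→ | → 10110111101 = 1469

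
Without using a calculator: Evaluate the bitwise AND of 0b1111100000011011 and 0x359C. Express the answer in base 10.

a = 1111100000011011
0x359C = 0011010110011100
AND → 0011000000011000 = 12312

12312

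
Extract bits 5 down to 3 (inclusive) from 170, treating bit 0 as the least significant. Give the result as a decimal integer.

5

v = 0010101010
Shift right by 3: 0010101
Mask low 3 bits: 101 = 5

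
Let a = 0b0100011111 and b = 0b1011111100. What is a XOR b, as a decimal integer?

995

a = 0100011111
b = 1011111100
XOR → 1111100011 = 995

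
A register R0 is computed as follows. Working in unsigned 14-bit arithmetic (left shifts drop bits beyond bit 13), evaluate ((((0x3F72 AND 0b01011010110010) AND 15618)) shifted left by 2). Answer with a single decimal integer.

0x3F72 = 11111101110010
0b01011010110010 = 01011010110010
→ AND → 01011000110010 = 5682
15618 = 11110100000010
→ AND → 01010000000010 = 5122
→ shifted left by 2 (mod 2^14) → 01000000001000 = 4104

4104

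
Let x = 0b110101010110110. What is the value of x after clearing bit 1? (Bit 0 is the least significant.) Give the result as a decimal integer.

27316

x = 110101010110110
bit 1 is currently 1; clear it via x & ~(1 << 1) = x & ~2
→ 110101010110100 = 27316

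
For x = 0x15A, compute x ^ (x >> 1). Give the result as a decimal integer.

x = 101011010 = 346
x>>1 = 010101101
XOR  = 111110111 = 503
(x ^ (x >> 1) gives the standard binary-reflected Gray code of x.)

503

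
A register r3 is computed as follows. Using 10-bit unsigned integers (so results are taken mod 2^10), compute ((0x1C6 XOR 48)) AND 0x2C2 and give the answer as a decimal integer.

0x1C6 = 0111000110
48 = 0000110000
→ XOR → 0111110110 = 502
0x2C2 = 1011000010
→ AND → 0011000010 = 194

194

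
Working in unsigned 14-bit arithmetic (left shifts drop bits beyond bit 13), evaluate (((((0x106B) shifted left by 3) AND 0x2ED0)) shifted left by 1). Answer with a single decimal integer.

1184

0x106B = 01000001101011
→ shifted left by 3 (mod 2^14) → 00001101011000 = 856
0x2ED0 = 10111011010000
→ AND → 00001001010000 = 592
→ shifted left by 1 (mod 2^14) → 00010010100000 = 1184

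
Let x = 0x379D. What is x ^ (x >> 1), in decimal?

11347

x = 11011110011101 = 14237
x>>1 = 01101111001110
XOR  = 10110001010011 = 11347
(x ^ (x >> 1) gives the standard binary-reflected Gray code of x.)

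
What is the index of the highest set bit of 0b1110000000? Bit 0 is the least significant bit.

9

0b1110000000 = 1110000000
The topmost 1 is at position 9 (since 2^9 = 512 ≤ 896 < 1024).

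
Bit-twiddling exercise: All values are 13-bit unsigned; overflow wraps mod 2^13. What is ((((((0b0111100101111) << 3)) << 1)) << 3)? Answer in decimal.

0b0111100101111 = 0111100101111
→ << 3 (mod 2^13) → 1100101111000 = 6520
→ << 1 (mod 2^13) → 1001011110000 = 4848
→ << 3 (mod 2^13) → 1011110000000 = 6016

6016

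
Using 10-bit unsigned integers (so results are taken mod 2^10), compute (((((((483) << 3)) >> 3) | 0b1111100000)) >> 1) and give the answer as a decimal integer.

483 = 0111100011
→ << 3 (mod 2^10) → 1100011000 = 792
→ >> 3 → 0001100011 = 99
0b1111100000 = 1111100000
→ | → 1111100011 = 995
→ >> 1 → 0111110001 = 497

497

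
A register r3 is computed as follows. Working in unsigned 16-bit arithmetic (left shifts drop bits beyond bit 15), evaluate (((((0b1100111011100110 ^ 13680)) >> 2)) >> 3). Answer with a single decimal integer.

0b1100111011100110 = 1100111011100110
13680 = 0011010101110000
→ ^ → 1111101110010110 = 64406
→ >> 2 → 0011111011100101 = 16101
→ >> 3 → 0000011111011100 = 2012

2012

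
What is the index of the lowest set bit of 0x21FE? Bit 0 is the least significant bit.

0x21FE = 10000111111110
Trailing zeros: 1, so the lowest set bit is bit 1 (value 2).

1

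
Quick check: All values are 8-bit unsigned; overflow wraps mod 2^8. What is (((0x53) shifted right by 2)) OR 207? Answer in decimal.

0x53 = 01010011
→ shifted right by 2 → 00010100 = 20
207 = 11001111
→ OR → 11011111 = 223

223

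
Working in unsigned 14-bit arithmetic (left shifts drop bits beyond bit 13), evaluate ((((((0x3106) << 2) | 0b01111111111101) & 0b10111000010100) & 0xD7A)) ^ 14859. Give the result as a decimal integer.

13851

0x3106 = 11000100000110
→ << 2 (mod 2^14) → 00010000011000 = 1048
0b01111111111101 = 01111111111101
→ | → 01111111111101 = 8189
0b10111000010100 = 10111000010100
→ & → 00111000010100 = 3604
0xD7A = 00110101111010
→ & → 00110000010000 = 3088
14859 = 11101000001011
→ ^ → 11011000011011 = 13851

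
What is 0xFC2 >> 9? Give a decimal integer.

7

0xFC2 = 111111000010
shift right by 9 → 000000000111 = 7
(equivalently, floor(4034 / 512))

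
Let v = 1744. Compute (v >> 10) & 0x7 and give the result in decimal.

v = 0011011010000
Shift right by 10: 001
Mask low 3 bits: 001 = 1

1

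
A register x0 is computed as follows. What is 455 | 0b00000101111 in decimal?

495

455 = 111000111
b = 000101111
 OR → 111101111 = 495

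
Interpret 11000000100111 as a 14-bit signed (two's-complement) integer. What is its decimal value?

-4057

pattern = 11000000100111 (MSB is 1 ⇒ negative)
Invert: 00111111011000, add 1 → 00111111011001 = 4057, so the value is -4057.
(Equivalently: 12327 - 2^14 = 12327 - 16384 = -4057.)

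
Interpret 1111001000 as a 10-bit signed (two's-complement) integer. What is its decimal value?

pattern = 1111001000 (MSB is 1 ⇒ negative)
Invert: 0000110111, add 1 → 0000111000 = 56, so the value is -56.
(Equivalently: 968 - 2^10 = 968 - 1024 = -56.)

-56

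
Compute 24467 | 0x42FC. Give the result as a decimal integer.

24575

24467 = 101111110010011
0x42FC = 100001011111100
 OR → 101111111111111 = 24575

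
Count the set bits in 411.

411 = 110011011
Count the 1s: 1 + 1 + 1 + 1 + 1 + 1 = 6

6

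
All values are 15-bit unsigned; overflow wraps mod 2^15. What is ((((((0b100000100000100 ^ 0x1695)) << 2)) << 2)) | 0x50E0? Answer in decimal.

0b100000100000100 = 100000100000100
0x1695 = 001011010010101
→ ^ → 101011110010001 = 22417
→ << 2 (mod 2^15) → 101111001000100 = 24132
→ << 2 (mod 2^15) → 111100100010000 = 30992
0x50E0 = 101000011100000
→ | → 111100111110000 = 31216

31216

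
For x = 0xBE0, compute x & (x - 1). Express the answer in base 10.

x = 101111100000 = 3040
x - 1 = 101111011111
AND   = 101111000000 = 3008
(x & (x - 1) clears the lowest set bit of x.)

3008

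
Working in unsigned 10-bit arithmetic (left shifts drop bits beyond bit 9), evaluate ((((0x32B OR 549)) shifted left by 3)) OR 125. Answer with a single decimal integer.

0x32B = 1100101011
549 = 1000100101
→ OR → 1100101111 = 815
→ shifted left by 3 (mod 2^10) → 0101111000 = 376
125 = 0001111101
→ OR → 0101111101 = 381

381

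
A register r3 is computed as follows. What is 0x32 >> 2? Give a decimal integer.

0x32 = 110010
shift right by 2 → 001100 = 12
(equivalently, floor(50 / 4))

12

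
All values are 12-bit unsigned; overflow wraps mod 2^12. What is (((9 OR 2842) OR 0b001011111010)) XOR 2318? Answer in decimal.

9 = 000000001001
2842 = 101100011010
→ OR → 101100011011 = 2843
0b001011111010 = 001011111010
→ OR → 101111111011 = 3067
2318 = 100100001110
→ XOR → 001011110101 = 757

757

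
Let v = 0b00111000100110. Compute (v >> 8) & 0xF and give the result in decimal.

v = 00111000100110
Shift right by 8: 001110
Mask low 4 bits: 1110 = 14

14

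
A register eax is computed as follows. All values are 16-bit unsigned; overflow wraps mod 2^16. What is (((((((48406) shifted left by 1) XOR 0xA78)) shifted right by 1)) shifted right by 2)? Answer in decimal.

3594

48406 = 1011110100010110
→ shifted left by 1 (mod 2^16) → 0111101000101100 = 31276
0xA78 = 0000101001111000
→ XOR → 0111000001010100 = 28756
→ shifted right by 1 → 0011100000101010 = 14378
→ shifted right by 2 → 0000111000001010 = 3594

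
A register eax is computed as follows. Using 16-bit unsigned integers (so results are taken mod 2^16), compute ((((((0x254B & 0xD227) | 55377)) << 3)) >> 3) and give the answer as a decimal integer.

6227

0x254B = 0010010101001011
0xD227 = 1101001000100111
→ & → 0000000000000011 = 3
55377 = 1101100001010001
→ | → 1101100001010011 = 55379
→ << 3 (mod 2^16) → 1100001010011000 = 49816
→ >> 3 → 0001100001010011 = 6227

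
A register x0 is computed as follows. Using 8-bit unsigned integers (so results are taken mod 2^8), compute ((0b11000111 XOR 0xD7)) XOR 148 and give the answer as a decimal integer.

132

0b11000111 = 11000111
0xD7 = 11010111
→ XOR → 00010000 = 16
148 = 10010100
→ XOR → 10000100 = 132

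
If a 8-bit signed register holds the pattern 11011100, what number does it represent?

-36

pattern = 11011100 (MSB is 1 ⇒ negative)
Invert: 00100011, add 1 → 00100100 = 36, so the value is -36.
(Equivalently: 220 - 2^8 = 220 - 256 = -36.)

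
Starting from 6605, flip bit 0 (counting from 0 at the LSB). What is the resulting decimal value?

x = 1100111001101
bit 0 is currently 1; toggle it via x ^ (1 << 0) = x ^ 1
→ 1100111001100 = 6604

6604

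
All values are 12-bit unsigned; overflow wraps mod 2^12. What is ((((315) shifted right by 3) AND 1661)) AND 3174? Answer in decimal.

315 = 000100111011
→ shifted right by 3 → 000000100111 = 39
1661 = 011001111101
→ AND → 000000100101 = 37
3174 = 110001100110
→ AND → 000000100100 = 36

36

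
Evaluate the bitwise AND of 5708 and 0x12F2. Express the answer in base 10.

4672

5708 = 1011001001100
0x12F2 = 1001011110010
AND → 1001001000000 = 4672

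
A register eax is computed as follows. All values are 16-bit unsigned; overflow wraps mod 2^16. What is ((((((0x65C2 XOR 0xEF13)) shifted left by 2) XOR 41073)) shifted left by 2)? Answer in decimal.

0x65C2 = 0110010111000010
0xEF13 = 1110111100010011
→ XOR → 1000101011010001 = 35537
→ shifted left by 2 (mod 2^16) → 0010101101000100 = 11076
41073 = 1010000001110001
→ XOR → 1000101100110101 = 35637
→ shifted left by 2 (mod 2^16) → 0010110011010100 = 11476

11476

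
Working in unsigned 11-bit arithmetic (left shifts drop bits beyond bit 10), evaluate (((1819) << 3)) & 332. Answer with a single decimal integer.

1819 = 11100011011
→ << 3 (mod 2^11) → 00011011000 = 216
332 = 00101001100
→ & → 00001001000 = 72

72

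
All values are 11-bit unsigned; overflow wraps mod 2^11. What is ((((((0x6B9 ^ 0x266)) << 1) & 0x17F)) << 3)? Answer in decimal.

496

0x6B9 = 11010111001
0x266 = 01001100110
→ ^ → 10011011111 = 1247
→ << 1 (mod 2^11) → 00110111110 = 446
0x17F = 00101111111
→ & → 00100111110 = 318
→ << 3 (mod 2^11) → 00111110000 = 496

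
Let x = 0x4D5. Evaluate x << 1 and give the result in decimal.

0x4D5 = 010011010101
shift left by 1 → 100110101010 = 2474
(equivalently, 1237 × 2^1 = 1237 × 2)

2474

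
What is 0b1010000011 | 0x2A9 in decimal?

683

a = 1010000011
0x2A9 = 1010101001
 OR → 1010101011 = 683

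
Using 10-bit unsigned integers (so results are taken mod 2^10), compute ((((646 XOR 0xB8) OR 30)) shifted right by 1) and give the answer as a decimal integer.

646 = 1010000110
0xB8 = 0010111000
→ XOR → 1000111110 = 574
30 = 0000011110
→ OR → 1000111110 = 574
→ shifted right by 1 → 0100011111 = 287

287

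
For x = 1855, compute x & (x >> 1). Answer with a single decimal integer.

x = 11100111111 = 1855
x>>1 = 01110011111
AND  = 01100011111 = 799
(x & (x >> 1) has a 1 wherever x has two consecutive 1 bits.)

799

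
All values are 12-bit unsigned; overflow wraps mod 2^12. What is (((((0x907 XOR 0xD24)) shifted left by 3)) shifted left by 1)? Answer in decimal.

560

0x907 = 100100000111
0xD24 = 110100100100
→ XOR → 010000100011 = 1059
→ shifted left by 3 (mod 2^12) → 000100011000 = 280
→ shifted left by 1 (mod 2^12) → 001000110000 = 560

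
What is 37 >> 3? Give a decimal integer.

37 = 100101
shift right by 3 → 000100 = 4
(equivalently, floor(37 / 8))

4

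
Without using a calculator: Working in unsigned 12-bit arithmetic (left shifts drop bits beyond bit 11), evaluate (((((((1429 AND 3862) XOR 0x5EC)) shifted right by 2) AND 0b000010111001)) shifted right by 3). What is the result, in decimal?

7

1429 = 010110010101
3862 = 111100010110
→ AND → 010100010100 = 1300
0x5EC = 010111101100
→ XOR → 000011111000 = 248
→ shifted right by 2 → 000000111110 = 62
0b000010111001 = 000010111001
→ AND → 000000111000 = 56
→ shifted right by 3 → 000000000111 = 7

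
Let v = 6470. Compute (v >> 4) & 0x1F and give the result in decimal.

v = 01100101000110
Shift right by 4: 0110010100
Mask low 5 bits: 10100 = 20

20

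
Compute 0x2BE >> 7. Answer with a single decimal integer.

0x2BE = 1010111110
shift right by 7 → 0000000101 = 5
(equivalently, floor(702 / 128))

5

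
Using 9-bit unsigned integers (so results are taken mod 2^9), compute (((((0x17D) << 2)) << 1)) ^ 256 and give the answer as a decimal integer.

0x17D = 101111101
→ << 2 (mod 2^9) → 111110100 = 500
→ << 1 (mod 2^9) → 111101000 = 488
256 = 100000000
→ ^ → 011101000 = 232

232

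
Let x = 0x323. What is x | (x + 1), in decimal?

x = 1100100011 = 803
x + 1 = 1100100100
OR    = 1100100111 = 807
(x | (x + 1) sets the lowest cleared bit.)

807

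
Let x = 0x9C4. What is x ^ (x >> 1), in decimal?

x = 100111000100 = 2500
x>>1 = 010011100010
XOR  = 110100100110 = 3366
(x ^ (x >> 1) gives the standard binary-reflected Gray code of x.)

3366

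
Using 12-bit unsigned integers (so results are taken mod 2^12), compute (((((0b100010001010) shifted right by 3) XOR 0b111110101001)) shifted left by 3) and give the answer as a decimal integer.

1472

0b100010001010 = 100010001010
→ shifted right by 3 → 000100010001 = 273
0b111110101001 = 111110101001
→ XOR → 111010111000 = 3768
→ shifted left by 3 (mod 2^12) → 010111000000 = 1472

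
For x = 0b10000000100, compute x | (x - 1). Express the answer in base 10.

x = 10000000100 = 1028
x - 1 = 10000000011
OR    = 10000000111 = 1031
(x | (x - 1) sets all bits below the lowest set bit.)

1031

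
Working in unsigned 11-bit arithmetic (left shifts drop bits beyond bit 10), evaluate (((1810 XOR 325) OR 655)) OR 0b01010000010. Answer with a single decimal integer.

1759

1810 = 11100010010
325 = 00101000101
→ XOR → 11001010111 = 1623
655 = 01010001111
→ OR → 11011011111 = 1759
0b01010000010 = 01010000010
→ OR → 11011011111 = 1759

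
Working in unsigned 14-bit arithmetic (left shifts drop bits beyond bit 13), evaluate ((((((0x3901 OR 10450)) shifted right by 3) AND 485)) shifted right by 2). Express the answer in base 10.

0x3901 = 11100100000001
10450 = 10100011010010
→ OR → 11100111010011 = 14803
→ shifted right by 3 → 00011100111010 = 1850
485 = 00000111100101
→ AND → 00000100100000 = 288
→ shifted right by 2 → 00000001001000 = 72

72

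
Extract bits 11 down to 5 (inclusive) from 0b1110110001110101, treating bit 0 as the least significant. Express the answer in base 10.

v = 1110110001110101
Shift right by 5: 11101100011
Mask low 7 bits: 1100011 = 99

99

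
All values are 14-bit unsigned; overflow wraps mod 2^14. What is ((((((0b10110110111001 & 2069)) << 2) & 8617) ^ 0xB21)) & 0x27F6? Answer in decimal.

8992

0b10110110111001 = 10110110111001
2069 = 00100000010101
→ & → 00100000010001 = 2065
→ << 2 (mod 2^14) → 10000001000100 = 8260
8617 = 10000110101001
→ & → 10000000000000 = 8192
0xB21 = 00101100100001
→ ^ → 10101100100001 = 11041
0x27F6 = 10011111110110
→ & → 10001100100000 = 8992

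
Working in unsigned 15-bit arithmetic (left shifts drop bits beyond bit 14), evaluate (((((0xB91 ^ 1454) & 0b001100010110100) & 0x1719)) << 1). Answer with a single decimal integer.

0xB91 = 000101110010001
1454 = 000010110101110
→ ^ → 000111000111111 = 3647
0b001100010110100 = 001100010110100
→ & → 000100000110100 = 2100
0x1719 = 001011100011001
→ & → 000000000010000 = 16
→ << 1 (mod 2^15) → 000000000100000 = 32

32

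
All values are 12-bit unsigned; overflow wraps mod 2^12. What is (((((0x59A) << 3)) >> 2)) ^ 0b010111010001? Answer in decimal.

0x59A = 010110011010
→ << 3 (mod 2^12) → 110011010000 = 3280
→ >> 2 → 001100110100 = 820
0b010111010001 = 010111010001
→ ^ → 011011100101 = 1765

1765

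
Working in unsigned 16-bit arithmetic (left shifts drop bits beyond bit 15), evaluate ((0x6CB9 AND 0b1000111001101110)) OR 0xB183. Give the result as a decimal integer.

48555

0x6CB9 = 0110110010111001
0b1000111001101110 = 1000111001101110
→ AND → 0000110000101000 = 3112
0xB183 = 1011000110000011
→ OR → 1011110110101011 = 48555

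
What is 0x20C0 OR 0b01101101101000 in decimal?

0x20C0 = 10000011000000
b = 01101101101000
 OR → 11101111101000 = 15336

15336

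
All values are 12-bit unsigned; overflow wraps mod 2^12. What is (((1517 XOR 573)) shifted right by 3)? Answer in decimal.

1517 = 010111101101
573 = 001000111101
→ XOR → 011111010000 = 2000
→ shifted right by 3 → 000011111010 = 250

250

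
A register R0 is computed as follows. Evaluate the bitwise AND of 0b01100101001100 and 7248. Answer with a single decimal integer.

a = 1100101001100
7248 = 1110001010000
AND → 1100001000000 = 6208

6208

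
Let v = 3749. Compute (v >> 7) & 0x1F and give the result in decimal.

29

v = 111010100101
Shift right by 7: 11101
Mask low 5 bits: 11101 = 29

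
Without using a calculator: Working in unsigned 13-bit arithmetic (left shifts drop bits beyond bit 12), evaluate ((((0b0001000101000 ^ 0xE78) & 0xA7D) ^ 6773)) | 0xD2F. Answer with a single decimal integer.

7983

0b0001000101000 = 0001000101000
0xE78 = 0111001111000
→ ^ → 0110001010000 = 3152
0xA7D = 0101001111101
→ & → 0100001010000 = 2128
6773 = 1101001110101
→ ^ → 1001000100101 = 4645
0xD2F = 0110100101111
→ | → 1111100101111 = 7983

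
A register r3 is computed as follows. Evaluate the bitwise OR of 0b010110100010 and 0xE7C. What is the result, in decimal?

4094

a = 010110100010
0xE7C = 111001111100
 OR → 111111111110 = 4094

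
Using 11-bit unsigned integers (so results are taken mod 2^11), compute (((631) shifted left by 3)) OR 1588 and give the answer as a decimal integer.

1980

631 = 01001110111
→ shifted left by 3 (mod 2^11) → 01110111000 = 952
1588 = 11000110100
→ OR → 11110111100 = 1980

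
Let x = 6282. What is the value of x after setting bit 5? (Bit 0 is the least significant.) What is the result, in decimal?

x = 01100010001010
bit 5 is currently 0; set it via x | (1 << 5) = x | 32
→ 01100010101010 = 6314

6314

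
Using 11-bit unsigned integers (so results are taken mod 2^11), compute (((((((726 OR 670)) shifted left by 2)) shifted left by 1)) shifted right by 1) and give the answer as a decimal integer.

888

726 = 01011010110
670 = 01010011110
→ OR → 01011011110 = 734
→ shifted left by 2 (mod 2^11) → 01101111000 = 888
→ shifted left by 1 (mod 2^11) → 11011110000 = 1776
→ shifted right by 1 → 01101111000 = 888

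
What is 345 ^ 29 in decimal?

345 = 101011001
29 = 000011101
XOR → 101000100 = 324

324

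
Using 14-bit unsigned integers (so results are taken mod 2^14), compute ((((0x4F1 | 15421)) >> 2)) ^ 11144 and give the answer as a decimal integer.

0x4F1 = 00010011110001
15421 = 11110000111101
→ | → 11110011111101 = 15613
→ >> 2 → 00111100111111 = 3903
11144 = 10101110001000
→ ^ → 10010010110111 = 9399

9399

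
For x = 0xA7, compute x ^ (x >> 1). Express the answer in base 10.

244

x = 10100111 = 167
x>>1 = 01010011
XOR  = 11110100 = 244
(x ^ (x >> 1) gives the standard binary-reflected Gray code of x.)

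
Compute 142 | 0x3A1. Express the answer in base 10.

943

142 = 0010001110
0x3A1 = 1110100001
 OR → 1110101111 = 943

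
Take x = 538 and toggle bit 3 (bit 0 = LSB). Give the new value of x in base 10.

x = 01000011010
bit 3 is currently 1; toggle it via x ^ (1 << 3) = x ^ 8
→ 01000010010 = 530

530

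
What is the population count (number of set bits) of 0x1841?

0x1841 = 1100001000001
Count the 1s: 1 + 1 + 1 + 1 = 4

4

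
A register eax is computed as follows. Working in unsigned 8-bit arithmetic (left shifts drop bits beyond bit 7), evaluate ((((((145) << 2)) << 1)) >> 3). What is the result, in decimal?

145 = 10010001
→ << 2 (mod 2^8) → 01000100 = 68
→ << 1 (mod 2^8) → 10001000 = 136
→ >> 3 → 00010001 = 17

17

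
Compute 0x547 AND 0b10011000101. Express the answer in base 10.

1093

0x547 = 10101000111
b = 10011000101
AND → 10001000101 = 1093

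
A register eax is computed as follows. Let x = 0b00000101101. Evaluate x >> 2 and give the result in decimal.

11

x = 101101
shift right by 2 → 001011 = 11
(equivalently, floor(45 / 4))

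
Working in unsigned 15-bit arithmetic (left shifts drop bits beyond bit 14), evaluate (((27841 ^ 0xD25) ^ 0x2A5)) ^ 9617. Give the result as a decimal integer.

27841 = 110110011000001
0xD25 = 000110100100101
→ ^ → 110000111100100 = 25060
0x2A5 = 000001010100101
→ ^ → 110001101000001 = 25409
9617 = 010010110010001
→ ^ → 100011011010000 = 18128

18128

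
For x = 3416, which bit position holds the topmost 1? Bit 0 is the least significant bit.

11

3416 = 110101011000
The topmost 1 is at position 11 (since 2^11 = 2048 ≤ 3416 < 4096).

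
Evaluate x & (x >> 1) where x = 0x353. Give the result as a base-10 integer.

257

x = 1101010011 = 851
x>>1 = 0110101001
AND  = 0100000001 = 257
(x & (x >> 1) has a 1 wherever x has two consecutive 1 bits.)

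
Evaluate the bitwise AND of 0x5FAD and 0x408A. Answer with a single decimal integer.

0x5FAD = 101111110101101
0x408A = 100000010001010
AND → 100000010001000 = 16520

16520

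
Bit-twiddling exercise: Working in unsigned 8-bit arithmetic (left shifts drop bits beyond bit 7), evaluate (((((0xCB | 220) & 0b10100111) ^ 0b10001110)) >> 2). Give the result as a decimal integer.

2

0xCB = 11001011
220 = 11011100
→ | → 11011111 = 223
0b10100111 = 10100111
→ & → 10000111 = 135
0b10001110 = 10001110
→ ^ → 00001001 = 9
→ >> 2 → 00000010 = 2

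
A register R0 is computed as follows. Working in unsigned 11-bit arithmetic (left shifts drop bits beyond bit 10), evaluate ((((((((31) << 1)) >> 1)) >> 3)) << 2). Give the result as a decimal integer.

12

31 = 00000011111
→ << 1 (mod 2^11) → 00000111110 = 62
→ >> 1 → 00000011111 = 31
→ >> 3 → 00000000011 = 3
→ << 2 (mod 2^11) → 00000001100 = 12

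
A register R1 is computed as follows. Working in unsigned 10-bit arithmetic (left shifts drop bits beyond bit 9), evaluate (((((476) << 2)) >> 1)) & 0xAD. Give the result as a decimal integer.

476 = 0111011100
→ << 2 (mod 2^10) → 1101110000 = 880
→ >> 1 → 0110111000 = 440
0xAD = 0010101101
→ & → 0010101000 = 168

168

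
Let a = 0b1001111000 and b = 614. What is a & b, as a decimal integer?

a = 1001111000
614 = 1001100110
AND → 1001100000 = 608

608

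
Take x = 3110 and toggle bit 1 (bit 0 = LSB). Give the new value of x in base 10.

3108

x = 0110000100110
bit 1 is currently 1; toggle it via x ^ (1 << 1) = x ^ 2
→ 0110000100100 = 3108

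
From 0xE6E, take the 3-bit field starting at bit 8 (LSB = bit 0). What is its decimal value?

v = 111001101110
Shift right by 8: 1110
Mask low 3 bits: 110 = 6

6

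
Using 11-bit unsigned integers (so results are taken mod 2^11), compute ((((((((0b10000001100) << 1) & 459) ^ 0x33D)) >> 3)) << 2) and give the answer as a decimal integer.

0b10000001100 = 10000001100
→ << 1 (mod 2^11) → 00000011000 = 24
459 = 00111001011
→ & → 00000001000 = 8
0x33D = 01100111101
→ ^ → 01100110101 = 821
→ >> 3 → 00001100110 = 102
→ << 2 (mod 2^11) → 00110011000 = 408

408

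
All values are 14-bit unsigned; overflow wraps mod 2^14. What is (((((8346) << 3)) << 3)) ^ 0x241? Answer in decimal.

9409

8346 = 10000010011010
→ << 3 (mod 2^14) → 00010011010000 = 1232
→ << 3 (mod 2^14) → 10011010000000 = 9856
0x241 = 00001001000001
→ ^ → 10010011000001 = 9409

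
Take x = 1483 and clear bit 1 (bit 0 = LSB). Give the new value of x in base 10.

1481

x = 10111001011
bit 1 is currently 1; clear it via x & ~(1 << 1) = x & ~2
→ 10111001001 = 1481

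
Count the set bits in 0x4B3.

6

0x4B3 = 10010110011
Count the 1s: 1 + 1 + 1 + 1 + 1 + 1 = 6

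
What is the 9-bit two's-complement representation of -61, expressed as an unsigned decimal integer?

451

61 in 9 bits: 000111101
Invert: 111000010
Add 1:  111000011 = 451
(Check: 2^9 - 61 = 512 - 61 = 451.)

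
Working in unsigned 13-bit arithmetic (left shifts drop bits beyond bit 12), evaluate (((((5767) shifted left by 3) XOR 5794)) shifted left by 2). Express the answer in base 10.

5767 = 1011010000111
→ shifted left by 3 (mod 2^13) → 1010000111000 = 5176
5794 = 1011010100010
→ XOR → 0001010011010 = 666
→ shifted left by 2 (mod 2^13) → 0101001101000 = 2664

2664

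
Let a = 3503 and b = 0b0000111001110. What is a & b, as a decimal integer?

398

3503 = 110110101111
b = 000111001110
AND → 000110001110 = 398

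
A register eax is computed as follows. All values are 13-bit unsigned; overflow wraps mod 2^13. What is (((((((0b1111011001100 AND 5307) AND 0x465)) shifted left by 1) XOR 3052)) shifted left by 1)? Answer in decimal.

2008

0b1111011001100 = 1111011001100
5307 = 1010010111011
→ AND → 1010010001000 = 5256
0x465 = 0010001100101
→ AND → 0010000000000 = 1024
→ shifted left by 1 (mod 2^13) → 0100000000000 = 2048
3052 = 0101111101100
→ XOR → 0001111101100 = 1004
→ shifted left by 1 (mod 2^13) → 0011111011000 = 2008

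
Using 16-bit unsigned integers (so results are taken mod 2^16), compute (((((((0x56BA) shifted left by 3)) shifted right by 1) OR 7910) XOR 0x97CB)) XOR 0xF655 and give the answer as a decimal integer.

16240

0x56BA = 0101011010111010
→ shifted left by 3 (mod 2^16) → 1011010111010000 = 46544
→ shifted right by 1 → 0101101011101000 = 23272
7910 = 0001111011100110
→ OR → 0101111011101110 = 24302
0x97CB = 1001011111001011
→ XOR → 1100100100100101 = 51493
0xF655 = 1111011001010101
→ XOR → 0011111101110000 = 16240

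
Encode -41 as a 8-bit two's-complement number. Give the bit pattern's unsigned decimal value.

41 in 8 bits: 00101001
Invert: 11010110
Add 1:  11010111 = 215
(Check: 2^8 - 41 = 256 - 41 = 215.)

215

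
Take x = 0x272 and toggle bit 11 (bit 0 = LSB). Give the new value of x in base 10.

2674

x = 0001001110010
bit 11 is currently 0; toggle it via x ^ (1 << 11) = x ^ 2048
→ 0101001110010 = 2674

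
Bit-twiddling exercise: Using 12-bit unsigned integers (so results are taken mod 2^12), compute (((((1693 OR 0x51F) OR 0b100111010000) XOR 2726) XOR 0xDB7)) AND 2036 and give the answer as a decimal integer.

1693 = 011010011101
0x51F = 010100011111
→ OR → 011110011111 = 1951
0b100111010000 = 100111010000
→ OR → 111111011111 = 4063
2726 = 101010100110
→ XOR → 010101111001 = 1401
0xDB7 = 110110110111
→ XOR → 100011001110 = 2254
2036 = 011111110100
→ AND → 000011000100 = 196

196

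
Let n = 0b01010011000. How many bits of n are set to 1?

4

n = 1010011000
Count the 1s: 1 + 1 + 1 + 1 = 4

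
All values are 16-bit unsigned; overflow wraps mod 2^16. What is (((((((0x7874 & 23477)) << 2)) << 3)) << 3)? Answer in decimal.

0x7874 = 0111100001110100
23477 = 0101101110110101
→ & → 0101100000110100 = 22580
→ << 2 (mod 2^16) → 0110000011010000 = 24784
→ << 3 (mod 2^16) → 0000011010000000 = 1664
→ << 3 (mod 2^16) → 0011010000000000 = 13312

13312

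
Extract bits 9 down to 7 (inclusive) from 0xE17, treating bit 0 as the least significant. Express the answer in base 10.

v = 111000010111
Shift right by 7: 11100
Mask low 3 bits: 100 = 4

4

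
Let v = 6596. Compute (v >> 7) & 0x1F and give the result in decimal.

19

v = 1100111000100
Shift right by 7: 110011
Mask low 5 bits: 10011 = 19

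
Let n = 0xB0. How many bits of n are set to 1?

3

0xB0 = 10110000
Count the 1s: 1 + 1 + 1 = 3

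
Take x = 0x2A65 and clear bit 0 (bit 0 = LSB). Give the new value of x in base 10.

x = 010101001100101
bit 0 is currently 1; clear it via x & ~(1 << 0) = x & ~1
→ 010101001100100 = 10852

10852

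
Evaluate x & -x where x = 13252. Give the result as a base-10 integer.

4

x = 11001111000100 = 13252
-x (two's complement) = …00110000111100
AND   = 00000000000100 = 4
(x & -x isolates the lowest set bit of x.)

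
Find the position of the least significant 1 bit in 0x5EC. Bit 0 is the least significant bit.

0x5EC = 10111101100
Trailing zeros: 2, so the lowest set bit is bit 2 (value 4).

2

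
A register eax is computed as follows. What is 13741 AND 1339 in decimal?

13741 = 11010110101101
1339 = 00010100111011
AND → 00010100101001 = 1321

1321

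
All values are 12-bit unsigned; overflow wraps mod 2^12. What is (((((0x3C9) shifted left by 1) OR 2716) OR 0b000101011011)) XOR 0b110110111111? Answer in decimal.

0x3C9 = 001111001001
→ shifted left by 1 (mod 2^12) → 011110010010 = 1938
2716 = 101010011100
→ OR → 111110011110 = 3998
0b000101011011 = 000101011011
→ OR → 111111011111 = 4063
0b110110111111 = 110110111111
→ XOR → 001001100000 = 608

608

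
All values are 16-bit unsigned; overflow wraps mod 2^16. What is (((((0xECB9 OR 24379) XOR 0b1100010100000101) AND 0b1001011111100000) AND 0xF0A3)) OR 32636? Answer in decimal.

32764

0xECB9 = 1110110010111001
24379 = 0101111100111011
→ OR → 1111111110111011 = 65467
0b1100010100000101 = 1100010100000101
→ XOR → 0011101010111110 = 15038
0b1001011111100000 = 1001011111100000
→ AND → 0001001010100000 = 4768
0xF0A3 = 1111000010100011
→ AND → 0001000010100000 = 4256
32636 = 0111111101111100
→ OR → 0111111111111100 = 32764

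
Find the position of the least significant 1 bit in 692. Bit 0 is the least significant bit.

2

692 = 1010110100
Trailing zeros: 2, so the lowest set bit is bit 2 (value 4).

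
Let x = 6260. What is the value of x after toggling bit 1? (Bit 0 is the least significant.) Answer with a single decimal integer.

x = 1100001110100
bit 1 is currently 0; toggle it via x ^ (1 << 1) = x ^ 2
→ 1100001110110 = 6262

6262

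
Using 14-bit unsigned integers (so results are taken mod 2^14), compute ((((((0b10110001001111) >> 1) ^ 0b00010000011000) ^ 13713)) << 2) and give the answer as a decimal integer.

0b10110001001111 = 10110001001111
→ >> 1 → 01011000100111 = 5671
0b00010000011000 = 00010000011000
→ ^ → 01001000111111 = 4671
13713 = 11010110010001
→ ^ → 10011110101110 = 10158
→ << 2 (mod 2^14) → 01111010111000 = 7864

7864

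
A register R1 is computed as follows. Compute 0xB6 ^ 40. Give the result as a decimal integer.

158

0xB6 = 10110110
40 = 00101000
XOR → 10011110 = 158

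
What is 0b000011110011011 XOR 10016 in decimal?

a = 00011110011011
10016 = 10011100100000
XOR → 10000010111011 = 8379

8379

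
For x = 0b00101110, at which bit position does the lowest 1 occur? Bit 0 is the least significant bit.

0b00101110 = 101110
Trailing zeros: 1, so the lowest set bit is bit 1 (value 2).

1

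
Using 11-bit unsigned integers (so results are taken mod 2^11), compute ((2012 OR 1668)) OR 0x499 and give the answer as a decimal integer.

2012 = 11111011100
1668 = 11010000100
→ OR → 11111011100 = 2012
0x499 = 10010011001
→ OR → 11111011101 = 2013

2013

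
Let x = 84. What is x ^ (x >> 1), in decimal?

126

x = 1010100 = 84
x>>1 = 0101010
XOR  = 1111110 = 126
(x ^ (x >> 1) gives the standard binary-reflected Gray code of x.)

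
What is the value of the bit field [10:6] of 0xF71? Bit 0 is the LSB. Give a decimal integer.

v = 0111101110001
Shift right by 6: 0111101
Mask low 5 bits: 11101 = 29

29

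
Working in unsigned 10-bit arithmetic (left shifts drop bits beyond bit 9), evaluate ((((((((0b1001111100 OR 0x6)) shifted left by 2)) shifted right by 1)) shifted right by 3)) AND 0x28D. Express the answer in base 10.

13

0b1001111100 = 1001111100
0x6 = 0000000110
→ OR → 1001111110 = 638
→ shifted left by 2 (mod 2^10) → 0111111000 = 504
→ shifted right by 1 → 0011111100 = 252
→ shifted right by 3 → 0000011111 = 31
0x28D = 1010001101
→ AND → 0000001101 = 13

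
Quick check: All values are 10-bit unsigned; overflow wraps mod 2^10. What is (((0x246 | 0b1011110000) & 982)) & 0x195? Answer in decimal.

148

0x246 = 1001000110
0b1011110000 = 1011110000
→ | → 1011110110 = 758
982 = 1111010110
→ & → 1011010110 = 726
0x195 = 0110010101
→ & → 0010010100 = 148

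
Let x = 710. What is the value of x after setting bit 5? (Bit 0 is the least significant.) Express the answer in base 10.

x = 1011000110
bit 5 is currently 0; set it via x | (1 << 5) = x | 32
→ 1011100110 = 742

742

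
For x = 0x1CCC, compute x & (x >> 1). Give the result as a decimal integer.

3140

x = 1110011001100 = 7372
x>>1 = 0111001100110
AND  = 0110001000100 = 3140
(x & (x >> 1) has a 1 wherever x has two consecutive 1 bits.)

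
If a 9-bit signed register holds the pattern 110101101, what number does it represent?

-83

pattern = 110101101 (MSB is 1 ⇒ negative)
Invert: 001010010, add 1 → 001010011 = 83, so the value is -83.
(Equivalently: 429 - 2^9 = 429 - 512 = -83.)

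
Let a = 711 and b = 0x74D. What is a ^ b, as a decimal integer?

711 = 01011000111
0x74D = 11101001101
XOR → 10110001010 = 1418

1418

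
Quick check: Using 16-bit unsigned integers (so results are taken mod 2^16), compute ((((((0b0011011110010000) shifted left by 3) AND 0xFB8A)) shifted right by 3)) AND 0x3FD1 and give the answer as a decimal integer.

5904

0b0011011110010000 = 0011011110010000
→ shifted left by 3 (mod 2^16) → 1011110010000000 = 48256
0xFB8A = 1111101110001010
→ AND → 1011100010000000 = 47232
→ shifted right by 3 → 0001011100010000 = 5904
0x3FD1 = 0011111111010001
→ AND → 0001011100010000 = 5904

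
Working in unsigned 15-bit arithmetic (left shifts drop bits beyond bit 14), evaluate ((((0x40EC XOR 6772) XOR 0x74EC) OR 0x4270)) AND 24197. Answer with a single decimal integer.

19972

0x40EC = 100000011101100
6772 = 001101001110100
→ XOR → 101101010011000 = 23192
0x74EC = 111010011101100
→ XOR → 010111001110100 = 11892
0x4270 = 100001001110000
→ OR → 110111001110100 = 28276
24197 = 101111010000101
→ AND → 100111000000100 = 19972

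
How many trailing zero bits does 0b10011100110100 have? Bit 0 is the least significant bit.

0b10011100110100 = 10011100110100
Trailing zeros: 2, so the lowest set bit is bit 2 (value 4).

2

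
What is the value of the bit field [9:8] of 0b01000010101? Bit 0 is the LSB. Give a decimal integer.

2

v = 01000010101
Shift right by 8: 010
Mask low 2 bits: 10 = 2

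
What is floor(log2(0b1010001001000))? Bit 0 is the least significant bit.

0b1010001001000 = 1010001001000
The topmost 1 is at position 12 (since 2^12 = 4096 ≤ 5192 < 8192).

12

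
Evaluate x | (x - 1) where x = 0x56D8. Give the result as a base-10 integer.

22239

x = 101011011011000 = 22232
x - 1 = 101011011010111
OR    = 101011011011111 = 22239
(x | (x - 1) sets all bits below the lowest set bit.)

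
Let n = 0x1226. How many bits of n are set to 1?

5

0x1226 = 1001000100110
Count the 1s: 1 + 1 + 1 + 1 + 1 = 5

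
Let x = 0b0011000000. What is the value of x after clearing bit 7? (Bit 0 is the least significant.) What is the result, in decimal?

x = 0011000000
bit 7 is currently 1; clear it via x & ~(1 << 7) = x & ~128
→ 0001000000 = 64

64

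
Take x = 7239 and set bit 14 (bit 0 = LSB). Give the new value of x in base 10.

x = 001110001000111
bit 14 is currently 0; set it via x | (1 << 14) = x | 16384
→ 101110001000111 = 23623

23623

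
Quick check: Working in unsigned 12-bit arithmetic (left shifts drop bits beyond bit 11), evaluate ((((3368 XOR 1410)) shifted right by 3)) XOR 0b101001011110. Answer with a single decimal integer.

3368 = 110100101000
1410 = 010110000010
→ XOR → 100010101010 = 2218
→ shifted right by 3 → 000100010101 = 277
0b101001011110 = 101001011110
→ XOR → 101101001011 = 2891

2891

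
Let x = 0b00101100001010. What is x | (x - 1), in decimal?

x = 101100001010 = 2826
x - 1 = 101100001001
OR    = 101100001011 = 2827
(x | (x - 1) sets all bits below the lowest set bit.)

2827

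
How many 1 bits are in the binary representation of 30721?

5

30721 = 111100000000001
Count the 1s: 1 + 1 + 1 + 1 + 1 = 5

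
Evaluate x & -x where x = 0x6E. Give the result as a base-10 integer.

x = 1101110 = 110
-x (two's complement) = …0010010
AND   = 0000010 = 2
(x & -x isolates the lowest set bit of x.)

2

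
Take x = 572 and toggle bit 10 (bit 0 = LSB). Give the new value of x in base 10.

x = 01000111100
bit 10 is currently 0; toggle it via x ^ (1 << 10) = x ^ 1024
→ 11000111100 = 1596

1596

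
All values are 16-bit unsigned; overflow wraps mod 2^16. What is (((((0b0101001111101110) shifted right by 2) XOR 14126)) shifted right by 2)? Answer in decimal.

2293

0b0101001111101110 = 0101001111101110
→ shifted right by 2 → 0001010011111011 = 5371
14126 = 0011011100101110
→ XOR → 0010001111010101 = 9173
→ shifted right by 2 → 0000100011110101 = 2293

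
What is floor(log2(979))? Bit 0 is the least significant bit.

9

979 = 1111010011
The topmost 1 is at position 9 (since 2^9 = 512 ≤ 979 < 1024).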